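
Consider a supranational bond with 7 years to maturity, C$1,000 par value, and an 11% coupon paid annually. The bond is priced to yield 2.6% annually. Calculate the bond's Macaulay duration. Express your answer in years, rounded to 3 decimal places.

5.590 years

Periodic yield y = 0.026. Discount each cash flow and weight by its year:
  t   CF        PV=CF/(1+0.026)^t    t·PV
  1       110.00       107.2125       107.2125
  2       110.00       104.4956       208.9912
  3       110.00       101.8476       305.5427
  4       110.00        99.2666       397.0665
  5       110.00        96.7511       483.7555
  6       110.00        94.2993       565.7959
  7     1,110.00       927.4520     6,492.1642
  Σ                  1,531.3247     8,560.5283
Price P = Σ PV = 1,531.3247.
Macaulay duration = Σ(t·PV) / P = 8,560.5283 / 1,531.3247 = 5.59028 years.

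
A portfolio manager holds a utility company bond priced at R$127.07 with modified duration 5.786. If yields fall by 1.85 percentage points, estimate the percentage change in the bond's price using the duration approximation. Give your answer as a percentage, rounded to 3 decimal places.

Duration approximation: ΔP/P ≈ -D_mod · Δy = -5.786 × (-0.0185) = +0.107041.
As a percentage: +10.7041%.

+10.704%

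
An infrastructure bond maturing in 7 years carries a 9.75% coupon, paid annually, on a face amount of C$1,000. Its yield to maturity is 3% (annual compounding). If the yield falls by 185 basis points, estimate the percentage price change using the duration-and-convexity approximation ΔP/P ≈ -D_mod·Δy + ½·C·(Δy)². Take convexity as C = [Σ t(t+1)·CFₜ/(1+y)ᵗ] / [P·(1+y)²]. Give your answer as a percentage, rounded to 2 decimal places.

+10.85%

With y = 0.03:
  t   CF        PV=CF/(1+0.03)^t    t·PV        t(t+1)·PV
  1        97.50        94.6602        94.6602         189.3204
  2        97.50        91.9031       183.8062         551.4186
  3        97.50        89.2263       267.6789       1,070.7157
  4        97.50        86.6275       346.5099       1,732.5497
  5        97.50        84.1044       420.5218       2,523.1307
  6        97.50        81.6547       489.9283       3,429.4980
  7     1,097.50       892.3679     6,246.5755      49,972.6043
  Σ                  1,420.5441     8,049.6809      59,469.2375
P = 1,420.5441; D_Mac = 5.66662 yrs; D_mod = 5.50157 yrs; C = 39.46056.
Duration effect: -5.50157 × (-0.0185) = +0.101779
Convexity effect: 0.5 × 39.46056 × (-0.0185)² = +0.0067527
ΔP/P ≈ +0.101779 + 0.0067527 = +0.108532 = +10.8532%.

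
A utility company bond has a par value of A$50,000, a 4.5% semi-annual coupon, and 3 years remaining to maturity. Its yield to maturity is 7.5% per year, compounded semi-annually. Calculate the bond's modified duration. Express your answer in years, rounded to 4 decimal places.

Periodic yield y = 0.0375. First find Macaulay duration:
  t   CF        PV=CF/(1+0.0375)^t    t·PV
  1     1,125.00     1,084.3373     1,084.3373
  2     1,125.00     1,045.1444     2,090.2889
  3     1,125.00     1,007.3681     3,022.1044
  4     1,125.00       970.9572     3,883.8289
  5     1,125.00       935.8624     4,679.3120
  6    51,125.00    40,992.5267   245,955.1605
  Σ                 46,036.1963   260,715.0320
P = 46,036.1963; Macaulay duration = 260,715.0320 / 46,036.1963 = 5.66326 half-year periods = 2.83163 years.
Modified duration = D_Mac / (1 + y) = 2.83163 / 1.0375 = 2.72928 years.

2.7293 years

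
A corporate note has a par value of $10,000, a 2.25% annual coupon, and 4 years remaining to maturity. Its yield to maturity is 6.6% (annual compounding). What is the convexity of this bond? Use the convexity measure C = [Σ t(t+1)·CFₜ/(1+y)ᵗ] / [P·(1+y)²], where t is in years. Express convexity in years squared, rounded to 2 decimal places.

With y = 0.066:
  t   CF        PV=CF/(1+0.066)^t    t·PV        t(t+1)·PV
  1       225.00       211.0694       211.0694         422.1388
  2       225.00       198.0013       396.0027       1,188.0080
  3       225.00       185.7423       557.2270       2,228.9080
  4    10,225.00     7,918.3464    31,673.3857     158,366.9284
  Σ                  8,513.1595    32,837.6848     162,205.9833
P = 8,513.1595.
Convexity = Σ t(t+1)·PV / [P·(1+y)²] = 162,205.9833 / (8,513.1595 × 1.136356) = 16.76724.

16.77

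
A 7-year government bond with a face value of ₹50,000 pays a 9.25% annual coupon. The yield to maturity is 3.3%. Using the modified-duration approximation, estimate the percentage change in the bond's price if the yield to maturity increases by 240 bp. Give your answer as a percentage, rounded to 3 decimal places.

-13.231%

Periodic yield y = 0.033. Modified duration first:
  t   CF        PV=CF/(1+0.033)^t    t·PV
  1     4,625.00     4,477.2507     4,477.2507
  2     4,625.00     4,334.2214     8,668.4428
  3     4,625.00     4,195.7613    12,587.2839
  4     4,625.00     4,061.7244    16,246.8976
  5     4,625.00     3,931.9694    19,659.8470
  6     4,625.00     3,806.3595    22,838.1572
  7    54,625.00    43,520.0313   304,640.2193
  Σ                 68,327.3181   389,118.0986
P = 68,327.3181; D_Mac = 5.69491 yrs; D_mod = 5.69491/(1+0.033) = 5.51298 yrs.
ΔP/P ≈ -D_mod · Δy = -5.51298 × (+0.024) = -0.132312 = -13.2312%.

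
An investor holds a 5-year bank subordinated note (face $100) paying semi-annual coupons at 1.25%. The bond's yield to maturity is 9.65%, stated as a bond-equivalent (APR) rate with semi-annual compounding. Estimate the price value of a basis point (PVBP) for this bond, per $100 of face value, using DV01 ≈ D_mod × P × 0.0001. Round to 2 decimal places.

$0.03

Periodic yield y = 0.04825.
  t   CF        PV=CF/(1+0.04825)^t    t·PV
  1        0.625         0.5962         0.5962
  2        0.625         0.5688         1.1376
  3        0.625         0.5426         1.6278
  4        0.625         0.5176         2.0705
  5        0.625         0.4938         2.4690
  6        0.625         0.4711         2.8265
  7        0.625         0.4494         3.1457
  8        0.625         0.4287         3.4297
  9        0.625         0.4090         3.6808
  10     100.625        62.8141       628.1411
  Σ                     67.2913       649.1249
P = 67.2913; D_Mac = 9.64649 half-year periods = 4.82324 yrs; D_mod = 4.60123 yrs.
DV01 ≈ 4.60123 × 67.2913 × 0.0001 = 0.030962.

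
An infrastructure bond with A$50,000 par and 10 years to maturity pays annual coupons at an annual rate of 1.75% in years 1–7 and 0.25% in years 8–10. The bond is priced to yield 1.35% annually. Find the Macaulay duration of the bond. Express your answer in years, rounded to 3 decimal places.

9.288 years

Periodic yield y = 0.0135. Discount each cash flow and weight by its year:
  t   CF        PV=CF/(1+0.0135)^t    t·PV
  1       875.00       863.3448       863.3448
  2       875.00       851.8449     1,703.6899
  3       875.00       840.4982     2,521.4946
  4       875.00       829.3026     3,317.2105
  5       875.00       818.2562     4,091.2808
  6       875.00       807.3569     4,844.1411
  7       875.00       796.6027     5,576.2190
  8       125.00       112.2845       898.2764
  9       125.00       110.7889       997.1001
  10   50,125.00    43,834.5806   438,345.8057
  Σ                 49,864.8604   463,158.5629
Price P = Σ PV = 49,864.8604.
Macaulay duration = Σ(t·PV) / P = 463,158.5629 / 49,864.8604 = 9.28828 years.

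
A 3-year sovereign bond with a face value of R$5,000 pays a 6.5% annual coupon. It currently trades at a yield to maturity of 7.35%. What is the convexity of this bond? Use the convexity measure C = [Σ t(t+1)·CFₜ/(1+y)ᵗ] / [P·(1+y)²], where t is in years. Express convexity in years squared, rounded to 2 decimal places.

With y = 0.0735:
  t   CF        PV=CF/(1+0.0735)^t    t·PV        t(t+1)·PV
  1       325.00       302.7480       302.7480         605.4960
  2       325.00       282.0196       564.0392       1,692.1175
  3     5,325.00     4,304.4084    12,913.2251      51,652.9003
  Σ                  4,889.1760    13,780.0123      53,950.5138
P = 4,889.1760.
Convexity = Σ t(t+1)·PV / [P·(1+y)²] = 53,950.5138 / (4,889.1760 × 1.152402) = 9.57538.

9.58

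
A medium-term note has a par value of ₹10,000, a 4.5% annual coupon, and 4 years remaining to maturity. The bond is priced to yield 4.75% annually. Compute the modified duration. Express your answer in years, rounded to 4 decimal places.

Periodic yield y = 0.0475. First find Macaulay duration:
  t   CF        PV=CF/(1+0.0475)^t    t·PV
  1       450.00       429.5943       429.5943
  2       450.00       410.1139       820.2277
  3       450.00       391.5168     1,174.5504
  4    10,450.00     8,679.6090    34,718.4362
  Σ                  9,910.8340    37,142.8086
P = 9,910.8340; Macaulay duration = 37,142.8086 / 9,910.8340 = 3.74770 years.
Modified duration = D_Mac / (1 + y) = 3.74770 / 1.0475 = 3.57775 years.

3.5778 years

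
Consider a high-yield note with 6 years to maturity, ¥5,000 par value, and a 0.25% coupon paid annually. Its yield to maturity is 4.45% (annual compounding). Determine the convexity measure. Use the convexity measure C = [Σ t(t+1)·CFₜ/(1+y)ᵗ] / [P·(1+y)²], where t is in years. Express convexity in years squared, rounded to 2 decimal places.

38.13

With y = 0.0445:
  t   CF        PV=CF/(1+0.0445)^t    t·PV        t(t+1)·PV
  1        12.50        11.9674        11.9674          23.9349
  2        12.50        11.4576        22.9152          68.7455
  3        12.50        10.9694        32.9083         131.6333
  4        12.50        10.5021        42.0084         210.0420
  5        12.50        10.0547        50.2733         301.6401
  6     5,012.50     3,860.1459    23,160.8754     162,126.1278
  Σ                  3,915.0972    23,320.9481     162,862.1237
P = 3,915.0972.
Convexity = Σ t(t+1)·PV / [P·(1+y)²] = 162,862.1237 / (3,915.0972 × 1.090980) = 38.12946.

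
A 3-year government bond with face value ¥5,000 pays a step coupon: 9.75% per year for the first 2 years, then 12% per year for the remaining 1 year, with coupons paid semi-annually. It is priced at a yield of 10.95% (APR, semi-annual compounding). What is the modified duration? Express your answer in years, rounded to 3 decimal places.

Periodic yield y = 0.05475. First find Macaulay duration:
  t   CF        PV=CF/(1+0.05475)^t    t·PV
  1       243.75       231.0974       231.0974
  2       243.75       219.1016       438.2032
  3       243.75       207.7285       623.1854
  4       243.75       196.9457       787.7828
  5       300.00       229.8125     1,149.0623
  6     5,300.00     3,849.2726    23,095.6354
  Σ                  4,933.9582    26,324.9666
P = 4,933.9582; Macaulay duration = 26,324.9666 / 4,933.9582 = 5.33547 half-year periods = 2.66773 years.
Modified duration = D_Mac / (1 + y) = 2.66773 / 1.05475 = 2.52926 years.

2.529 years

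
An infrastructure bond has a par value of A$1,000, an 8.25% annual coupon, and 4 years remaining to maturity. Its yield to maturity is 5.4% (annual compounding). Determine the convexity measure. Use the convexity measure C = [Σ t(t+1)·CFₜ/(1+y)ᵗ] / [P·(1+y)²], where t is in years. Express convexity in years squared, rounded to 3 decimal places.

With y = 0.054:
  t   CF        PV=CF/(1+0.054)^t    t·PV        t(t+1)·PV
  1        82.50        78.2732        78.2732         156.5465
  2        82.50        74.2630       148.5261         445.5782
  3        82.50        70.4583       211.3749         845.4995
  4     1,082.50       877.1330     3,508.5321      17,542.6604
  Σ                  1,100.1276     3,946.7063      18,990.2847
P = 1,100.1276.
Convexity = Σ t(t+1)·PV / [P·(1+y)²] = 18,990.2847 / (1,100.1276 × 1.110916) = 15.53843.

15.538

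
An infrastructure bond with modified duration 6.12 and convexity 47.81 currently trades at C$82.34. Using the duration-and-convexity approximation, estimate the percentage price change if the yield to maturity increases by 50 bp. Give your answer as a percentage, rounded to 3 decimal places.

Duration effect: -D_mod·Δy = -6.12 × (+0.005) = -0.030600
Convexity effect: ½·C·(Δy)² = 0.5 × 47.81 × (0.005)² = +0.000597625
ΔP/P ≈ -0.030600 + 0.000597625 = -0.030002375
= -3.0002375%.

-3.000%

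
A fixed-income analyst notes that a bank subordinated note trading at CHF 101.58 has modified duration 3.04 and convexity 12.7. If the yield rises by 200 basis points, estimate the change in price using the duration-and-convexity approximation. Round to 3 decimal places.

-CHF 5.918

Duration effect: -D_mod·Δy = -3.04 × (+0.02) = -0.060800
Convexity effect: ½·C·(Δy)² = 0.5 × 12.7 × (0.02)² = +0.0025400
ΔP/P ≈ -0.060800 + 0.0025400 = -0.058260
ΔP ≈ 101.58 × (-0.058260) = -5.9180508.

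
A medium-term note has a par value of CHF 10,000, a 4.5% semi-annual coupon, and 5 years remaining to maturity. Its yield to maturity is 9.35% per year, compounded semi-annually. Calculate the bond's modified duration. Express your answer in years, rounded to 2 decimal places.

Periodic yield y = 0.04675. First find Macaulay duration:
  t   CF        PV=CF/(1+0.04675)^t    t·PV
  1       225.00       214.9510       214.9510
  2       225.00       205.3509       410.7018
  3       225.00       196.1795       588.5385
  4       225.00       187.4177       749.6709
  5       225.00       179.0473       895.2363
  6       225.00       171.0506     1,026.3038
  7       225.00       163.4112     1,143.8782
  8       225.00       156.1129     1,248.9031
  9       225.00       149.1406     1,342.2651
  10   10,225.00     6,474.9083    64,749.0828
  Σ                  8,097.5699    72,369.5315
P = 8,097.5699; Macaulay duration = 72,369.5315 / 8,097.5699 = 8.93719 half-year periods = 4.46860 years.
Modified duration = D_Mac / (1 + y) = 4.46860 / 1.04675 = 4.26902 years.

4.27 years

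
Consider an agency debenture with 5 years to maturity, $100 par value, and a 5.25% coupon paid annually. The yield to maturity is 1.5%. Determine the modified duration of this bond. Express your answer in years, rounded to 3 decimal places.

4.500 years

Periodic yield y = 0.015. First find Macaulay duration:
  t   CF        PV=CF/(1+0.015)^t    t·PV
  1         5.25         5.1724         5.1724
  2         5.25         5.0960        10.1919
  3         5.25         5.0207        15.0620
  4         5.25         4.9465        19.7859
  5       105.25        97.6994       488.4970
  Σ                    117.9349       538.7092
P = 117.9349; Macaulay duration = 538.7092 / 117.9349 = 4.56785 years.
Modified duration = D_Mac / (1 + y) = 4.56785 / 1.015 = 4.50035 years.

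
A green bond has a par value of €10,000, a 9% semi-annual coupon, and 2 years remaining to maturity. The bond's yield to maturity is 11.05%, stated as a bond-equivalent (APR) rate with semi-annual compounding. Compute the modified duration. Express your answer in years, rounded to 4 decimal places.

1.7739 years

Periodic yield y = 0.05525. First find Macaulay duration:
  t   CF        PV=CF/(1+0.05525)^t    t·PV
  1       450.00       426.4392       426.4392
  2       450.00       404.1120       808.2241
  3       450.00       382.9538     1,148.8615
  4    10,450.00     8,427.4240    33,709.6962
  Σ                  9,640.9292    36,093.2210
P = 9,640.9292; Macaulay duration = 36,093.2210 / 9,640.9292 = 3.74375 half-year periods = 1.87187 years.
Modified duration = D_Mac / (1 + y) = 1.87187 / 1.05525 = 1.77387 years.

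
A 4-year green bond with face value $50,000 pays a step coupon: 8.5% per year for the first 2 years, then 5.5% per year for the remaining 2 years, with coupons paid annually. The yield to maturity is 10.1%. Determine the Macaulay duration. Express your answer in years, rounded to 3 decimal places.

Periodic yield y = 0.101. Discount each cash flow and weight by its year:
  t   CF        PV=CF/(1+0.101)^t    t·PV
  1     4,250.00     3,860.1272     3,860.1272
  2     4,250.00     3,506.0192     7,012.0384
  3     2,750.00     2,060.4911     6,181.4732
  4    52,750.00    35,898.2426   143,592.9704
  Σ                 45,324.8800   160,646.6092
Price P = Σ PV = 45,324.8800.
Macaulay duration = Σ(t·PV) / P = 160,646.6092 / 45,324.8800 = 3.54434 years.

3.544 years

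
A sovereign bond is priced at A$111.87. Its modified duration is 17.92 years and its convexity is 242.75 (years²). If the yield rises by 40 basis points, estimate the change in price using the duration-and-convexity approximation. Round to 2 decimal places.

Duration effect: -D_mod·Δy = -17.92 × (+0.004) = -0.071680
Convexity effect: ½·C·(Δy)² = 0.5 × 242.75 × (0.004)² = +0.0019420
ΔP/P ≈ -0.071680 + 0.0019420 = -0.069738
ΔP ≈ 111.87 × (-0.069738) = -7.80159006.

-A$7.80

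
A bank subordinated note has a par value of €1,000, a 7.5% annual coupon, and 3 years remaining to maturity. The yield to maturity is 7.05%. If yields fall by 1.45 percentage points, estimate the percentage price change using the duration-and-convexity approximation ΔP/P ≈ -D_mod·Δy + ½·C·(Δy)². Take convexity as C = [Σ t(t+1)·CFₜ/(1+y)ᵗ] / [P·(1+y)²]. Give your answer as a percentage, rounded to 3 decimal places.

+3.888%

With y = 0.0705:
  t   CF        PV=CF/(1+0.0705)^t    t·PV        t(t+1)·PV
  1        75.00        70.0607        70.0607         140.1214
  2        75.00        65.4467       130.8935         392.6804
  3     1,075.00       876.2912     2,628.8736      10,515.4944
  Σ                  1,011.7986     2,829.8278      11,048.2962
P = 1,011.7986; D_Mac = 2.79683 yrs; D_mod = 2.61264 yrs; C = 9.52857.
Duration effect: -2.61264 × (-0.0145) = +0.037883
Convexity effect: 0.5 × 9.52857 × (-0.0145)² = +0.0010017
ΔP/P ≈ +0.037883 + 0.0010017 = +0.038885 = +3.8885%.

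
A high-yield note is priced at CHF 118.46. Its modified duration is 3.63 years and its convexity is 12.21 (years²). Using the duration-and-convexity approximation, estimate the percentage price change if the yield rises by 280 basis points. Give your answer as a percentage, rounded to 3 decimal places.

-9.685%

Duration effect: -D_mod·Δy = -3.63 × (+0.028) = -0.101640
Convexity effect: ½·C·(Δy)² = 0.5 × 12.21 × (0.028)² = +0.00478632
ΔP/P ≈ -0.101640 + 0.00478632 = -0.09685368
= -9.685368%.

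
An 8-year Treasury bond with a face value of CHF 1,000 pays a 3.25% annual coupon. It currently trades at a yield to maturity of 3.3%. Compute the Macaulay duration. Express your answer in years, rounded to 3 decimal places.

Periodic yield y = 0.033. Discount each cash flow and weight by its year:
  t   CF        PV=CF/(1+0.033)^t    t·PV
  1        32.50        31.4618        31.4618
  2        32.50        30.4567        60.9134
  3        32.50        29.4837        88.4512
  4        32.50        28.5418       114.1674
  5        32.50        27.6301       138.1503
  6        32.50        26.7474       160.4843
  7        32.50        25.8929       181.2505
  8     1,032.50       796.3198     6,370.5580
  Σ                    996.5342     7,145.4368
Price P = Σ PV = 996.5342.
Macaulay duration = Σ(t·PV) / P = 7,145.4368 / 996.5342 = 7.17029 years.

7.170 years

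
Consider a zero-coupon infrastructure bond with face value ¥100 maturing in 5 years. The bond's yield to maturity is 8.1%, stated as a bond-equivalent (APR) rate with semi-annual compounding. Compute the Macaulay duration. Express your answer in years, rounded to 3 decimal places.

5.000 years

A zero-coupon bond has a single cash flow at maturity, so its Macaulay duration equals its maturity: 5 years.
(Equivalently: 10 semi-annual periods ÷ 2 = 5 years.)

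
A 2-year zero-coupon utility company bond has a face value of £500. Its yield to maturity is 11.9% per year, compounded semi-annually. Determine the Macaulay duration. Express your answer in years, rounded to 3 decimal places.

A zero-coupon bond has a single cash flow at maturity, so its Macaulay duration equals its maturity: 2 years.
(Equivalently: 4 semi-annual periods ÷ 2 = 2 years.)

2.000 years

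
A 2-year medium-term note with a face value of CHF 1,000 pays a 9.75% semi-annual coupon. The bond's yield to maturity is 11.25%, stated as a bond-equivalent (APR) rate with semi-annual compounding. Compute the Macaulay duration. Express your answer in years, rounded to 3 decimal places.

Periodic yield y = 0.05625. Discount each cash flow and weight by its period:
  t   CF        PV=CF/(1+0.05625)^t    t·PV
  1        48.75        46.1538        46.1538
  2        48.75        43.6959        87.3919
  3        48.75        41.3689       124.1068
  4     1,048.75       842.5682     3,370.2730
  Σ                    973.7870     3,627.9256
Price P = Σ PV = 973.7870.
Macaulay duration = Σ(t·PV) / P = 3,627.9256 / 973.7870 = 3.72558 half-year periods.
In years: 3.72558 / 2 = 1.86279 years.

1.863 years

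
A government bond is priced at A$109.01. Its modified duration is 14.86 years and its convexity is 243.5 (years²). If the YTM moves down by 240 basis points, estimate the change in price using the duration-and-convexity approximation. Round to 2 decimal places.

+A$46.52

Duration effect: -D_mod·Δy = -14.86 × (-0.024) = +0.356640
Convexity effect: ½·C·(Δy)² = 0.5 × 243.5 × (-0.024)² = +0.0701280
ΔP/P ≈ +0.356640 + 0.0701280 = +0.426768
ΔP ≈ 109.01 × (+0.426768) = +46.52197968.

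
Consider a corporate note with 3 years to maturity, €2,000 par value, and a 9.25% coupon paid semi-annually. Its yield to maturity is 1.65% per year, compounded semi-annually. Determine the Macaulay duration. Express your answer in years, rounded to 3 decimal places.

2.721 years

Periodic yield y = 0.00825. Discount each cash flow and weight by its period:
  t   CF        PV=CF/(1+0.00825)^t    t·PV
  1        92.50        91.7431        91.7431
  2        92.50        90.9924       181.9849
  3        92.50        90.2479       270.7437
  4        92.50        89.5094       358.0377
  5        92.50        88.7770       443.8851
  6     2,092.50     1,991.8475    11,951.0849
  Σ                  2,443.1174    13,297.4794
Price P = Σ PV = 2,443.1174.
Macaulay duration = Σ(t·PV) / P = 13,297.4794 / 2,443.1174 = 5.44283 half-year periods.
In years: 5.44283 / 2 = 2.72142 years.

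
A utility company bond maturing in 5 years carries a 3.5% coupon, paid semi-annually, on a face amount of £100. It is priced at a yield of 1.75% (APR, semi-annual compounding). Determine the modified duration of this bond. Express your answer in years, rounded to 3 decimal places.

Periodic yield y = 0.00875. First find Macaulay duration:
  t   CF        PV=CF/(1+0.00875)^t    t·PV
  1         1.75         1.7348         1.7348
  2         1.75         1.7198         3.4395
  3         1.75         1.7049         5.1146
  4         1.75         1.6901         6.7603
  5         1.75         1.6754         8.3770
  6         1.75         1.6609         9.9652
  7         1.75         1.6465        11.5253
  8         1.75         1.6322        13.0575
  9         1.75         1.6180        14.5623
  10      101.75        93.2608       932.6076
  Σ                    108.3432     1,007.1441
P = 108.3432; Macaulay duration = 1,007.1441 / 108.3432 = 9.29586 half-year periods = 4.64793 years.
Modified duration = D_Mac / (1 + y) = 4.64793 / 1.00875 = 4.60762 years.

4.608 years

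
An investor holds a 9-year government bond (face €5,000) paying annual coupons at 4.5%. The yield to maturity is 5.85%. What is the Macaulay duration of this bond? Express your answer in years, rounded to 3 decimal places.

7.514 years

Periodic yield y = 0.0585. Discount each cash flow and weight by its year:
  t   CF        PV=CF/(1+0.0585)^t    t·PV
  1       225.00       212.5650       212.5650
  2       225.00       200.8171       401.6343
  3       225.00       189.7186       569.1558
  4       225.00       179.2335       716.9338
  5       225.00       169.3278       846.6389
  6       225.00       159.9696       959.8173
  7       225.00       151.1285     1,057.8998
  8       225.00       142.7761     1,142.2091
  9     5,225.00     3,132.3374    28,191.0364
  Σ                  4,537.8735    34,097.8904
Price P = Σ PV = 4,537.8735.
Macaulay duration = Σ(t·PV) / P = 34,097.8904 / 4,537.8735 = 7.51407 years.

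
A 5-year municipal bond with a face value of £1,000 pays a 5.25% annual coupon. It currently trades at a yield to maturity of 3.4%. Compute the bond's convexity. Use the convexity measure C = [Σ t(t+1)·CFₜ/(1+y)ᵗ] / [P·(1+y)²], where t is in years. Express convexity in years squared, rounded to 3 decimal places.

With y = 0.034:
  t   CF        PV=CF/(1+0.034)^t    t·PV        t(t+1)·PV
  1        52.50        50.7737        50.7737         101.5474
  2        52.50        49.1042        98.2083         294.6249
  3        52.50        47.4895       142.4685         569.8741
  4        52.50        45.9280       183.7118         918.5592
  5     1,052.50       890.4702     4,452.3512      26,714.1073
  Σ                  1,083.7656     4,927.5136      28,598.7129
P = 1,083.7656.
Convexity = Σ t(t+1)·PV / [P·(1+y)²] = 28,598.7129 / (1,083.7656 × 1.069156) = 24.68142.

24.681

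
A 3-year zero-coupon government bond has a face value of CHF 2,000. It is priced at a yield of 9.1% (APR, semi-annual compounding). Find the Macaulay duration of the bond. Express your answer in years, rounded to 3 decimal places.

A zero-coupon bond has a single cash flow at maturity, so its Macaulay duration equals its maturity: 3 years.
(Equivalently: 6 semi-annual periods ÷ 2 = 3 years.)

3.000 years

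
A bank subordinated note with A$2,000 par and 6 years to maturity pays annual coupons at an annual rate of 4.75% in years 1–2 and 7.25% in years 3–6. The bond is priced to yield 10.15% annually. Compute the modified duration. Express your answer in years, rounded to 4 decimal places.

4.7062 years

Periodic yield y = 0.1015. First find Macaulay duration:
  t   CF        PV=CF/(1+0.1015)^t    t·PV
  1        95.00        86.2460        86.2460
  2        95.00        78.2987       156.5974
  3       145.00       108.4962       325.4886
  4       145.00        98.4986       393.9943
  5       145.00        89.4222       447.1111
  6     2,145.00     1,200.9372     7,205.6230
  Σ                  1,661.8989     8,615.0606
P = 1,661.8989; Macaulay duration = 8,615.0606 / 1,661.8989 = 5.18387 years.
Modified duration = D_Mac / (1 + y) = 5.18387 / 1.1015 = 4.70619 years.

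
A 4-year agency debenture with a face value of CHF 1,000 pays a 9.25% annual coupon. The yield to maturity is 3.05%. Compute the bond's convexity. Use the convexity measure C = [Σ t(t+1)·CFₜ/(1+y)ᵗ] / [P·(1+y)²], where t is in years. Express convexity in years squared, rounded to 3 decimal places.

16.146

With y = 0.0305:
  t   CF        PV=CF/(1+0.0305)^t    t·PV        t(t+1)·PV
  1        92.50        89.7623        89.7623         179.5245
  2        92.50        87.1055       174.2111         522.6332
  3        92.50        84.5274       253.5823       1,014.3293
  4     1,092.50       968.7896     3,875.1583      19,375.7917
  Σ                  1,230.1848     4,392.7140      21,092.2787
P = 1,230.1848.
Convexity = Σ t(t+1)·PV / [P·(1+y)²] = 21,092.2787 / (1,230.1848 × 1.061930) = 16.14571.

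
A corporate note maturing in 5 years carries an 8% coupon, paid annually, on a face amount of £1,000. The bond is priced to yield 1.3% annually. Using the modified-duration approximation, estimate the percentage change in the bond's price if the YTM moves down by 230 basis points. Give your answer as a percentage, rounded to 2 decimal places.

Periodic yield y = 0.013. Modified duration first:
  t   CF        PV=CF/(1+0.013)^t    t·PV
  1        80.00        78.9733        78.9733
  2        80.00        77.9599       155.9197
  3        80.00        76.9594       230.8782
  4        80.00        75.9718       303.8871
  5     1,080.00     1,012.4569     5,062.2843
  Σ                  1,322.3212     5,831.9426
P = 1,322.3212; D_Mac = 4.41038 yrs; D_mod = 4.41038/(1+0.013) = 4.35378 yrs.
ΔP/P ≈ -D_mod · Δy = -4.35378 × (-0.023) = +0.100137 = +10.0137%.

+10.01%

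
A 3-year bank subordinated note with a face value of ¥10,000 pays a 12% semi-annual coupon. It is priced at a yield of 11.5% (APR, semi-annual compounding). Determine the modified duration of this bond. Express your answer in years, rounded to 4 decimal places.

Periodic yield y = 0.0575. First find Macaulay duration:
  t   CF        PV=CF/(1+0.0575)^t    t·PV
  1       600.00       567.3759       567.3759
  2       600.00       536.5257     1,073.0513
  3       600.00       507.3529     1,522.0586
  4       600.00       479.7663     1,919.0652
  5       600.00       453.6797     2,268.3986
  6    10,600.00     7,579.2042    45,475.2253
  Σ                 10,123.9047    52,825.1750
P = 10,123.9047; Macaulay duration = 52,825.1750 / 10,123.9047 = 5.21787 half-year periods = 2.60893 years.
Modified duration = D_Mac / (1 + y) = 2.60893 / 1.0575 = 2.46708 years.

2.4671 years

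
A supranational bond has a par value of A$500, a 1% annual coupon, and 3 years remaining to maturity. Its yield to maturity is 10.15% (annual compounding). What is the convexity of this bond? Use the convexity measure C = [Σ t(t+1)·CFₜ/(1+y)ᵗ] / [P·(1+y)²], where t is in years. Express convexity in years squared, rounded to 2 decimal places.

9.74

With y = 0.1015:
  t   CF        PV=CF/(1+0.1015)^t    t·PV        t(t+1)·PV
  1         5.00         4.5393         4.5393           9.0785
  2         5.00         4.1210         8.2420          24.7259
  3       505.00       377.8660     1,133.5981       4,534.3926
  Σ                    386.5263     1,146.3794       4,568.1970
P = 386.5263.
Convexity = Σ t(t+1)·PV / [P·(1+y)²] = 4,568.1970 / (386.5263 × 1.213302) = 9.74085.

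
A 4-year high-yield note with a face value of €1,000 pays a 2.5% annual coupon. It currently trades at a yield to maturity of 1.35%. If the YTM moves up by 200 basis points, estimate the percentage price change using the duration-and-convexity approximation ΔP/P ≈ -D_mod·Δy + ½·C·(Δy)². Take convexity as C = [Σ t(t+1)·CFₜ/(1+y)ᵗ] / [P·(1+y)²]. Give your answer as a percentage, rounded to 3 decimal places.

With y = 0.0135:
  t   CF        PV=CF/(1+0.0135)^t    t·PV        t(t+1)·PV
  1        25.00        24.6670        24.6670          49.3340
  2        25.00        24.3384        48.6769         146.0306
  3        25.00        24.0142        72.0427         288.1708
  4     1,025.00       971.4688     3,885.8752      19,429.3758
  Σ                  1,044.4884     4,031.2617      19,912.9112
P = 1,044.4884; D_Mac = 3.85956 yrs; D_mod = 3.80815 yrs; C = 18.56024.
Duration effect: -3.80815 × (+0.02) = -0.076163
Convexity effect: 0.5 × 18.56024 × (0.02)² = +0.0037120
ΔP/P ≈ -0.076163 + 0.0037120 = -0.072451 = -7.2451%.

-7.245%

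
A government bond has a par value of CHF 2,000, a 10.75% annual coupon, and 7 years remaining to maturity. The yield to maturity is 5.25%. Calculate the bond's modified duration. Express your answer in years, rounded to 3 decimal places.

Periodic yield y = 0.0525. First find Macaulay duration:
  t   CF        PV=CF/(1+0.0525)^t    t·PV
  1       215.00       204.2755       204.2755
  2       215.00       194.0860       388.1720
  3       215.00       184.4048       553.2143
  4       215.00       175.2064       700.8257
  5       215.00       166.4669       832.3346
  6       215.00       158.1633       948.9801
  7     2,215.00     1,548.1713    10,837.1988
  Σ                  2,630.7743    14,465.0010
P = 2,630.7743; Macaulay duration = 14,465.0010 / 2,630.7743 = 5.49838 years.
Modified duration = D_Mac / (1 + y) = 5.49838 / 1.0525 = 5.22412 years.

5.224 years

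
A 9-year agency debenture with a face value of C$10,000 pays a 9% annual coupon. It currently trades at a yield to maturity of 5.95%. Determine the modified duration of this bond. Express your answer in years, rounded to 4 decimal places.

6.3932 years

Periodic yield y = 0.0595. First find Macaulay duration:
  t   CF        PV=CF/(1+0.0595)^t    t·PV
  1       900.00       849.4573       849.4573
  2       900.00       801.7530     1,603.5060
  3       900.00       756.7277     2,270.1831
  4       900.00       714.2309     2,856.9238
  5       900.00       674.1208     3,370.6038
  6       900.00       636.2631     3,817.5787
  7       900.00       600.5315     4,203.7204
  8       900.00       566.8065     4,534.4520
  9    10,900.00     6,479.1472    58,312.3250
  Σ                 12,079.0380    81,818.7500
P = 12,079.0380; Macaulay duration = 81,818.7500 / 12,079.0380 = 6.77361 years.
Modified duration = D_Mac / (1 + y) = 6.77361 / 1.0595 = 6.39322 years.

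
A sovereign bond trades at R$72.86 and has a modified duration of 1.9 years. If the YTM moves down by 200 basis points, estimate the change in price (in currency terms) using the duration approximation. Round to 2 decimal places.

+R$2.77

Duration approximation: ΔP/P ≈ -D_mod · Δy = -1.9 × (-0.02) = +0.038000.
ΔP ≈ 72.86 × (+0.038000) = +2.76868.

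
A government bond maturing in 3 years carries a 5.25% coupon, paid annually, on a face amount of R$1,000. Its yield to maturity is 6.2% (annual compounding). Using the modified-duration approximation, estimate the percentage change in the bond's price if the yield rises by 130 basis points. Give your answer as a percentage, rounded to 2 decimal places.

-3.49%

Periodic yield y = 0.062. Modified duration first:
  t   CF        PV=CF/(1+0.062)^t    t·PV
  1        52.50        49.4350        49.4350
  2        52.50        46.5490        93.0980
  3     1,052.50       878.7160     2,636.1481
  Σ                    974.7001     2,778.6811
P = 974.7001; D_Mac = 2.85081 yrs; D_mod = 2.85081/(1+0.062) = 2.68438 yrs.
ΔP/P ≈ -D_mod · Δy = -2.68438 × (+0.013) = -0.034897 = -3.4897%.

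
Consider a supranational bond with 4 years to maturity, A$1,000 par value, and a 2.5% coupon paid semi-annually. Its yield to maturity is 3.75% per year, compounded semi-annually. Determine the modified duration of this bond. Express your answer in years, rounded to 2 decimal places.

Periodic yield y = 0.01875. First find Macaulay duration:
  t   CF        PV=CF/(1+0.01875)^t    t·PV
  1        12.50        12.2699        12.2699
  2        12.50        12.0441        24.0882
  3        12.50        11.8224        35.4673
  4        12.50        11.6048        46.4194
  5        12.50        11.3913        56.9563
  6        12.50        11.1816        67.0897
  7        12.50        10.9758        76.8307
  8     1,012.50       872.6781     6,981.4245
  Σ                    953.9681     7,300.5460
P = 953.9681; Macaulay duration = 7,300.5460 / 953.9681 = 7.65282 half-year periods = 3.82641 years.
Modified duration = D_Mac / (1 + y) = 3.82641 / 1.01875 = 3.75599 years.

3.76 years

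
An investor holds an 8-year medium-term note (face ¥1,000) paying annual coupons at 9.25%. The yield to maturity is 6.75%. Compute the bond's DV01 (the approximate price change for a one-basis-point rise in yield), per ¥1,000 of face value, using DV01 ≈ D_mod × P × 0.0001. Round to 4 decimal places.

¥0.6617

Periodic yield y = 0.0675.
  t   CF        PV=CF/(1+0.0675)^t    t·PV
  1        92.50        86.6511        86.6511
  2        92.50        81.1719       162.3439
  3        92.50        76.0393       228.1179
  4        92.50        71.2312       284.9248
  5        92.50        66.7271       333.6355
  6        92.50        62.5078       375.0470
  7        92.50        58.5553       409.8874
  8     1,092.50       647.8558     5,182.8467
  Σ                  1,150.7396     7,063.4542
P = 1,150.7396; D_Mac = 6.13819 yrs; D_mod = 5.75006 yrs.
DV01 ≈ 5.75006 × 1,150.7396 × 0.0001 = 0.661682.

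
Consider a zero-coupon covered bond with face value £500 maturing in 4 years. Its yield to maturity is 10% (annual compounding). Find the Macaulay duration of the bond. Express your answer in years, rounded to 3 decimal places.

4.000 years

A zero-coupon bond has a single cash flow at maturity, so its Macaulay duration equals its maturity: 4 years.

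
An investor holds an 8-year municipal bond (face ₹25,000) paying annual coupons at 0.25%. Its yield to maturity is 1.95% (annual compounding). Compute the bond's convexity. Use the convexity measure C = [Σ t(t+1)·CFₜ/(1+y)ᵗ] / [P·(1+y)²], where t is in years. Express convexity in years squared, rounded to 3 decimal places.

With y = 0.0195:
  t   CF        PV=CF/(1+0.0195)^t    t·PV        t(t+1)·PV
  1        62.50        61.3046        61.3046         122.6091
  2        62.50        60.1320       120.2640         360.7919
  3        62.50        58.9818       176.9455         707.7821
  4        62.50        57.8537       231.4148       1,157.0739
  5        62.50        56.7471       283.7356       1,702.4138
  6        62.50        55.6617       333.9703       2,337.7923
  7        62.50        54.5971       382.1796       3,057.4364
  8    25,062.50    21,474.6725   171,797.3799   1,546,176.4190
  Σ                 21,879.9505   173,387.1942   1,555,622.3185
P = 21,879.9505.
Convexity = Σ t(t+1)·PV / [P·(1+y)²] = 1,555,622.3185 / (21,879.9505 × 1.039380) = 68.40429.

68.404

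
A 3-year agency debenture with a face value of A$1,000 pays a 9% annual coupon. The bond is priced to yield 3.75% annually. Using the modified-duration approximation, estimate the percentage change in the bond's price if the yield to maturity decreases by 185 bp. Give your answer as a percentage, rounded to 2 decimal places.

+4.95%

Periodic yield y = 0.0375. Modified duration first:
  t   CF        PV=CF/(1+0.0375)^t    t·PV
  1        90.00        86.7470        86.7470
  2        90.00        83.6116       167.2231
  3     1,090.00       976.0278     2,928.0834
  Σ                  1,146.3863     3,182.0535
P = 1,146.3863; D_Mac = 2.77573 yrs; D_mod = 2.77573/(1+0.0375) = 2.67540 yrs.
ΔP/P ≈ -D_mod · Δy = -2.67540 × (-0.0185) = +0.049495 = +4.9495%.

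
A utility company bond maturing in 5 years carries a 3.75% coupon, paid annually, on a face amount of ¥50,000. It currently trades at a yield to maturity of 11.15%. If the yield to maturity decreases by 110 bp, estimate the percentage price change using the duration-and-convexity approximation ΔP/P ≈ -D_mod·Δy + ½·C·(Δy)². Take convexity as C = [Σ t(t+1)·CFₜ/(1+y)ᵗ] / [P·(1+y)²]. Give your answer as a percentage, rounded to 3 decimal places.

With y = 0.1115:
  t   CF        PV=CF/(1+0.1115)^t    t·PV        t(t+1)·PV
  1     1,875.00     1,686.9096     1,686.9096       3,373.8192
  2     1,875.00     1,517.6874     3,035.3749       9,106.1246
  3     1,875.00     1,365.4408     4,096.3224      16,385.2894
  4     1,875.00     1,228.4667     4,913.8670      24,569.3349
  5    51,875.00    30,578.1196   152,890.5978     917,343.5871
  Σ                 36,376.6241   166,623.0716     970,778.1551
P = 36,376.6241; D_Mac = 4.58050 yrs; D_mod = 4.12101 yrs; C = 21.60124.
Duration effect: -4.12101 × (-0.011) = +0.045331
Convexity effect: 0.5 × 21.60124 × (-0.011)² = +0.0013069
ΔP/P ≈ +0.045331 + 0.0013069 = +0.046638 = +4.6638%.

+4.664%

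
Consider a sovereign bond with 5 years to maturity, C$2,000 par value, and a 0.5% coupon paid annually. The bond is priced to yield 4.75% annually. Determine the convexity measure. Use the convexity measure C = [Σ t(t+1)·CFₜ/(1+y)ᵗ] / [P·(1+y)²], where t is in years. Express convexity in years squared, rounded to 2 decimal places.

26.94

With y = 0.0475:
  t   CF        PV=CF/(1+0.0475)^t    t·PV        t(t+1)·PV
  1        10.00         9.5465         9.5465          19.0931
  2        10.00         9.1136        18.2273          54.6818
  3        10.00         8.7004        26.1011         104.4045
  4        10.00         8.3058        33.2234         166.1169
  5     2,010.00     1,593.7709     7,968.8546      47,813.1277
  Σ                  1,629.4373     8,055.9529      48,157.4240
P = 1,629.4373.
Convexity = Σ t(t+1)·PV / [P·(1+y)²] = 48,157.4240 / (1,629.4373 × 1.097256) = 26.93503.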